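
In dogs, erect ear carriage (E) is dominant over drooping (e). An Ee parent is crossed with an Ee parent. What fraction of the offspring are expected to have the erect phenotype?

Punnett square for Ee × Ee:
Offspring genotypes: 1 EE, 2 Ee, 1 ee
Total offspring: 4
Count with target: 3
Probability: 3/4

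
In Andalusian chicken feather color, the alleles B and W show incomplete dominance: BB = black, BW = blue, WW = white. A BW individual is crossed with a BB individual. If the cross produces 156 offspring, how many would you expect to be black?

Punnett square for BW × BB:
Offspring genotypes: 2 BB, 2 BW
Phenotype counts: 2 black, 2 blue
black: 2 out of 4 → fraction 1/2
Expected count = 1/2 × 156 = 78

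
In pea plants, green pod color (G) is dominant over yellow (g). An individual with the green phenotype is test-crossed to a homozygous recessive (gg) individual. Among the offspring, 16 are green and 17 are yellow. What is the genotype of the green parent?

Test cross: ? × gg
Offspring: 16 green, 17 yellow — approximately 1:1.
A 1:1 ratio in a test cross indicates the unknown parent is heterozygous (Gg).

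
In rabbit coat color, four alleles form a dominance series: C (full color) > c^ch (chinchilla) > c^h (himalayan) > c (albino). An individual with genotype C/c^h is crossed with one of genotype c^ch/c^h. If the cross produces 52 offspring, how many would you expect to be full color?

Cross: C/c^h × c^ch/c^h
Allele dominance: C > c^ch > c^h > c
Offspring genotypes: 1 C/c^ch, 1 C/c^h, 1 c^ch/c^h, 1 c^h/c^h
Phenotype counts: 2 full color, 1 chinchilla, 1 himalayan
full color: 2 out of 4 → fraction 1/2
Expected count = 1/2 × 52 = 26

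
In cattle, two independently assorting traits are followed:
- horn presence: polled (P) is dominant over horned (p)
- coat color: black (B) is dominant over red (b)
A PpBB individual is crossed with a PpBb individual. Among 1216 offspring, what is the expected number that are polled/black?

Dihybrid cross PpBB × PpBb — consider each gene separately:
horn presence: Pp × Pp → 1 PP, 2 Pp, 1 pp → 3 P_ : 1 pp (out of 4)
coat color: BB × Bb → 2 BB, 2 Bb → 4 B_ (out of 4)
Combine (counts out of 4 × 4 = 16): polled/black (P_B_) = 3×4 = 12; horned/black (ppB_) = 1×4 = 4
Phenotype counts (out of 16): 12 polled/black, 4 horned/black
polled/black: 12 out of 16 → fraction 3/4
Expected count = 3/4 × 1216 = 912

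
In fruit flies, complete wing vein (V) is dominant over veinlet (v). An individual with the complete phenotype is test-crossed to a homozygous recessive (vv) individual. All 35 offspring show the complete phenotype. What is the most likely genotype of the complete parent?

Test cross: ? × vv
All offspring are complete.
If the unknown parent were heterozygous (Vv), about half of 35 offspring would be veinlet; none are. The unknown parent is most likely homozygous dominant (VV).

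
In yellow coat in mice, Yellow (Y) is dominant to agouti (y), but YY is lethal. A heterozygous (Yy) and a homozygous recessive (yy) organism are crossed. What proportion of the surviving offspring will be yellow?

Cross: Yy × yy
Punnett square offspring (before lethality): 2 Yy, 2 yy
No YY offspring are produced in this cross.
yellow: 2 out of 4
Probability: 2/4 = 1/2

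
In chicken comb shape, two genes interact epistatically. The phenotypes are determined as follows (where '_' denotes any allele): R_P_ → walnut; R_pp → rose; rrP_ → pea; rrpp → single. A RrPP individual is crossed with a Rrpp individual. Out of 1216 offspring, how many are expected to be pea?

Cross: RrPP × Rrpp — consider each gene separately:
R gene: Rr × Rr → 1 RR, 2 Rr, 1 rr → 3 R_ : 1 rr (out of 4)
P gene: PP × pp → 4 Pp → 4 P_ (out of 4)
Genotype classes (out of 4 × 4 = 16): R_P_ = 3×4 = 12; rrP_ = 1×4 = 4
Apply the phenotype rules: R_P_ (12) → walnut; rrP_ (4) → pea
Phenotype counts (out of 16): 12 walnut, 4 pea
pea: 4 out of 16 → fraction 1/4
Expected count = 1/4 × 1216 = 304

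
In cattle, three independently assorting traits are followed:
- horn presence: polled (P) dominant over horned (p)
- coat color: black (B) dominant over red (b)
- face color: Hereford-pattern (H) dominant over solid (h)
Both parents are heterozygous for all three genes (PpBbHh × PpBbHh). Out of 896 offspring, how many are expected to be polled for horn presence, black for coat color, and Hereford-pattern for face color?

Trihybrid cross: PpBbHh × PpBbHh
Each trait segregates independently with a 3:1 phenotypic ratio, so each gene contributes 3/4 (dominant) or 1/4 (recessive).
Target: polled (horn presence), black (coat color), Hereford-pattern (face color)
Probability = product of independent per-trait probabilities
= 3/4 × 3/4 × 3/4 = 27/64
Expected count = 27/64 × 896 = 378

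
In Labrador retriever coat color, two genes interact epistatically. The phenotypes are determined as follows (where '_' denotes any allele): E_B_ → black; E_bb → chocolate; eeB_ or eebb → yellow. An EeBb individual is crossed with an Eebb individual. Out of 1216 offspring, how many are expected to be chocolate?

Cross: EeBb × Eebb — consider each gene separately:
E gene: Ee × Ee → 1 EE, 2 Ee, 1 ee → 3 E_ : 1 ee (out of 4)
B gene: Bb × bb → 2 Bb, 2 bb → 2 B_ : 2 bb (out of 4)
Genotype classes (out of 4 × 4 = 16): E_B_ = 3×2 = 6; E_bb = 3×2 = 6; eeB_ = 1×2 = 2; eebb = 1×2 = 2
Apply the phenotype rules: E_B_ (6) → black; E_bb (6) → chocolate; eeB_ (2) + eebb (2) → yellow
Phenotype counts (out of 16): 6 black, 6 chocolate, 4 yellow
chocolate: 6 out of 16 → fraction 3/8
Expected count = 3/8 × 1216 = 456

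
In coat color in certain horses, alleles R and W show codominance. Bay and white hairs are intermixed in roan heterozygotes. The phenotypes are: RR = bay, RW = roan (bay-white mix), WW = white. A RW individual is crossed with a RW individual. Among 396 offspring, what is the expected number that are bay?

Punnett square for RW × RW:
Offspring genotypes: 1 RR, 2 RW, 1 WW
Phenotype counts: 1 bay, 2 roan (bay-white mix), 1 white
bay: 1 out of 4 → fraction 1/4
Expected count = 1/4 × 396 = 99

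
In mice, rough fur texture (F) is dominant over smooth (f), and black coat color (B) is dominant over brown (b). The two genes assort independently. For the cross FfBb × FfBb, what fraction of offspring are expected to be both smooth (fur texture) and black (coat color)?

Dihybrid cross FfBb × FfBb — consider each gene separately:
fur texture: Ff × Ff → 1 FF, 2 Ff, 1 ff → 3 F_ : 1 ff (out of 4)
coat color: Bb × Bb → 1 BB, 2 Bb, 1 bb → 3 B_ : 1 bb (out of 4)
Looking for: smooth (ff) and black (B_)
P(smooth) = 1/4, P(black) = 3/4
P(both) = 1/4 × 3/4 = 3/16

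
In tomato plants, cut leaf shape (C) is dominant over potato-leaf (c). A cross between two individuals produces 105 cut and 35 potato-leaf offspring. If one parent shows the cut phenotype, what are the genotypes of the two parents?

Observed offspring: 105 cut, 35 potato-leaf
The observed ratio simplifies to 3:1. Potato-leaf (cc) offspring appear, so each parent must contribute one c allele. The parent stated to show cut carries C, so it is Cc. The other parent is then either Cc or cc: Cc × cc would give a 1:1 split, whereas Cc × Cc gives 3:1 — matching the data. So both parents are heterozygous (Cc × Cc).
Parent genotypes: Cc × Cc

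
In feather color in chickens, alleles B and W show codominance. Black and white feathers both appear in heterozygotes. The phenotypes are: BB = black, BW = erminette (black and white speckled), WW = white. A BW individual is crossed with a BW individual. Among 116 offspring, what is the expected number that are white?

Punnett square for BW × BW:
Offspring genotypes: 1 BB, 2 BW, 1 WW
Phenotype counts: 1 black, 2 erminette (black and white speckled), 1 white
white: 1 out of 4 → fraction 1/4
Expected count = 1/4 × 116 = 29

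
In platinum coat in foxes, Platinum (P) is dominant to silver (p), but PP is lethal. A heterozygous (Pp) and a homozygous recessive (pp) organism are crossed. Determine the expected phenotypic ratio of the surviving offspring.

Cross: Pp × pp
Punnett square offspring (before lethality): 2 Pp, 2 pp
No PP offspring are produced in this cross.
Ratio: 1 platinum : 1 silver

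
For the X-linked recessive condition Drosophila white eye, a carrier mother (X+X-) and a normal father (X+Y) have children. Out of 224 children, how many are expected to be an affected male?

Cross: X+X- × X+Y
Offspring: 1 X+X+, 1 X+Y, 1 X+X-, 1 X-Y
Probability of an affected male: 1/4
Expected count = 1/4 × 224 = 56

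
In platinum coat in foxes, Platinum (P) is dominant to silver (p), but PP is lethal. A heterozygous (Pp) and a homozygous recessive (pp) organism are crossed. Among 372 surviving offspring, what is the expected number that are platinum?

Cross: Pp × pp
Punnett square offspring (before lethality): 2 Pp, 2 pp
No PP offspring are produced in this cross.
platinum: 2 out of 4 → fraction 1/2
Expected count = 1/2 × 372 = 186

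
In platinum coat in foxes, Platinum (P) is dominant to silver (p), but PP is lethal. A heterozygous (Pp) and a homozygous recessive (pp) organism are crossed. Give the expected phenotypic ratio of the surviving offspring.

Cross: Pp × pp
Punnett square offspring (before lethality): 2 Pp, 2 pp
No PP offspring are produced in this cross.
Ratio: 1 platinum : 1 silver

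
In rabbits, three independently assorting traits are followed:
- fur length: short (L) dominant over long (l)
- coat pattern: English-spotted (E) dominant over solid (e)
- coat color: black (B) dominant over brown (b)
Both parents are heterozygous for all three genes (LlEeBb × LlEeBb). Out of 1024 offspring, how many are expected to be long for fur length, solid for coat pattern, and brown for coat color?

Trihybrid cross: LlEeBb × LlEeBb
Each trait segregates independently with a 3:1 phenotypic ratio, so each gene contributes 3/4 (dominant) or 1/4 (recessive).
Target: long (fur length), solid (coat pattern), brown (coat color)
Probability = product of independent per-trait probabilities
= 1/4 × 1/4 × 1/4 = 1/64
Expected count = 1/64 × 1024 = 16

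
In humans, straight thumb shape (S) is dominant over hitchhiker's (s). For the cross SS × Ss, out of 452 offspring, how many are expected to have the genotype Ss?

Punnett square for SS × Ss:
Offspring genotypes: 2 SS, 2 Ss
Total offspring: 4
Count with target: 2
Probability: 2/4 = 1/2
Expected count = 1/2 × 452 = 226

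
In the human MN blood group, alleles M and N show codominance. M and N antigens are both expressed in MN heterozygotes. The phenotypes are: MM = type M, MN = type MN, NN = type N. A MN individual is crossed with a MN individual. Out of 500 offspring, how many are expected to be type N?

Punnett square for MN × MN:
Offspring genotypes: 1 MM, 2 MN, 1 NN
Phenotype counts: 1 type M, 2 type MN, 1 type N
type N: 1 out of 4 → fraction 1/4
Expected count = 1/4 × 500 = 125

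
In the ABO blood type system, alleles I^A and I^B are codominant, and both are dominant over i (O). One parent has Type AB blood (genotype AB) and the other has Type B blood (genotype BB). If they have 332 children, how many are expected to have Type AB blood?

Cross: AB × BB
Possible offspring genotypes: 2 AB, 2 BB
Blood type counts: 2 Type AB, 2 Type B
Probability of Type AB: 2/4 = 1/2
Expected count = 1/2 × 332 = 166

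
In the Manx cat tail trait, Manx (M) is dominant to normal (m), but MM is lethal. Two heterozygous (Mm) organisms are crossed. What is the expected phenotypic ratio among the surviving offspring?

Cross: Mm × Mm
Punnett square offspring (before lethality): 1 MM, 2 Mm, 1 mm
The MM genotype is lethal (embryos die); surviving offspring: 2 Mm, 1 mm
Ratio: 2 Manx (tailless) : 1 normal-tailed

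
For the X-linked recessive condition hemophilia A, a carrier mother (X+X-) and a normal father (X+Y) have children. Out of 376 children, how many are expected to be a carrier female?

Cross: X+X- × X+Y
Offspring: 1 X+X+, 1 X+Y, 1 X+X-, 1 X-Y
Probability of a carrier female: 1/4
Expected count = 1/4 × 376 = 94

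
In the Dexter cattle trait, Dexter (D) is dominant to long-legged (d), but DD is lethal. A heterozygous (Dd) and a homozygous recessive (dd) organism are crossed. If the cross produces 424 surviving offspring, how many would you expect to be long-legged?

Cross: Dd × dd
Punnett square offspring (before lethality): 2 Dd, 2 dd
No DD offspring are produced in this cross.
long-legged: 2 out of 4 → fraction 1/2
Expected count = 1/2 × 424 = 212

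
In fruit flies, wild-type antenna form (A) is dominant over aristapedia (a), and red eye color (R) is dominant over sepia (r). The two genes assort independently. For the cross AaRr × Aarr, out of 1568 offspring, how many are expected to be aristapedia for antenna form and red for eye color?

Dihybrid cross AaRr × Aarr — consider each gene separately:
antenna form: Aa × Aa → 1 AA, 2 Aa, 1 aa → 3 A_ : 1 aa (out of 4)
eye color: Rr × rr → 2 Rr, 2 rr → 2 R_ : 2 rr (out of 4)
Looking for: aristapedia (aa) and red (R_)
P(aristapedia) = 1/4, P(red) = 2/4
P(both) = 1/4 × 2/4 = 2/16 = 1/8
Expected count = 1/8 × 1568 = 196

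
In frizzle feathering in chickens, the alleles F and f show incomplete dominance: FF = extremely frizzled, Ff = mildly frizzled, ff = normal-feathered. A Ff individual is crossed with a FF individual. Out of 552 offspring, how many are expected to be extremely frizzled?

Punnett square for Ff × FF:
Offspring genotypes: 2 FF, 2 Ff
Phenotype counts: 2 extremely frizzled, 2 mildly frizzled
extremely frizzled: 2 out of 4 → fraction 1/2
Expected count = 1/2 × 552 = 276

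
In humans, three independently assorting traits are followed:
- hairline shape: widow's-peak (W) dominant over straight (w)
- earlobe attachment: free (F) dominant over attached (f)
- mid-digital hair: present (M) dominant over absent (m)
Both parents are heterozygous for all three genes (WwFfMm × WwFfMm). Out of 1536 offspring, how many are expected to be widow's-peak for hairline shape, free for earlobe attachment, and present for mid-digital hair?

Trihybrid cross: WwFfMm × WwFfMm
Each trait segregates independently with a 3:1 phenotypic ratio, so each gene contributes 3/4 (dominant) or 1/4 (recessive).
Target: widow's-peak (hairline shape), free (earlobe attachment), present (mid-digital hair)
Probability = product of independent per-trait probabilities
= 3/4 × 3/4 × 3/4 = 27/64
Expected count = 27/64 × 1536 = 648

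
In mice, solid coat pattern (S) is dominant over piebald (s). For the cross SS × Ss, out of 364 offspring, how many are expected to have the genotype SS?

Punnett square for SS × Ss:
Offspring genotypes: 2 SS, 2 Ss
Total offspring: 4
Count with target: 2
Probability: 2/4 = 1/2
Expected count = 1/2 × 364 = 182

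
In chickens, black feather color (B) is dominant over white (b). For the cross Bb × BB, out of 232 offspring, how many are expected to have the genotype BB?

Punnett square for Bb × BB:
Offspring genotypes: 2 BB, 2 Bb
Total offspring: 4
Count with target: 2
Probability: 2/4 = 1/2
Expected count = 1/2 × 232 = 116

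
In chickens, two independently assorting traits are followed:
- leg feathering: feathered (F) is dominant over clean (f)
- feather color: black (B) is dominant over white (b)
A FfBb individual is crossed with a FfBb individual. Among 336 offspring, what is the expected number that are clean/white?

Dihybrid cross FfBb × FfBb — consider each gene separately:
leg feathering: Ff × Ff → 1 FF, 2 Ff, 1 ff → 3 F_ : 1 ff (out of 4)
feather color: Bb × Bb → 1 BB, 2 Bb, 1 bb → 3 B_ : 1 bb (out of 4)
Combine (counts out of 4 × 4 = 16): feathered/black (F_B_) = 3×3 = 9; feathered/white (F_bb) = 3×1 = 3; clean/black (ffB_) = 1×3 = 3; clean/white (ffbb) = 1×1 = 1
Phenotype counts (out of 16): 9 feathered/black, 3 feathered/white, 3 clean/black, 1 clean/white
clean/white: 1 out of 16 → fraction 1/16
Expected count = 1/16 × 336 = 21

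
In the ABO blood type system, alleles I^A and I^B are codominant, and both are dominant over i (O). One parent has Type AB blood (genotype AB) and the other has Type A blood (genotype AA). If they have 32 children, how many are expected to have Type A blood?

Cross: AB × AA
Possible offspring genotypes: 2 AA, 2 AB
Blood type counts: 2 Type A, 2 Type AB
Probability of Type A: 2/4 = 1/2
Expected count = 1/2 × 32 = 16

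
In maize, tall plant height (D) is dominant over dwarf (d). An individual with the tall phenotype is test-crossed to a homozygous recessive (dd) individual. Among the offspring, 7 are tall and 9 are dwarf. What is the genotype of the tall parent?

Test cross: ? × dd
Offspring: 7 tall, 9 dwarf — approximately 1:1.
A 1:1 ratio in a test cross indicates the unknown parent is heterozygous (Dd).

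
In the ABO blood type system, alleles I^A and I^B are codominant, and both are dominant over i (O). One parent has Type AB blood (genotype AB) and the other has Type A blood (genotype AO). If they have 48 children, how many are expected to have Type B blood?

Cross: AB × AO
Possible offspring genotypes: 1 AA, 1 AO, 1 AB, 1 BO
Blood type counts: 2 Type A, 1 Type AB, 1 Type B
Probability of Type B: 1/4
Expected count = 1/4 × 48 = 12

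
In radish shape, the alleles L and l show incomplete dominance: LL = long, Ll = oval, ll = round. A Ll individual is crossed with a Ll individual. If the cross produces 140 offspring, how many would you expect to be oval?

Punnett square for Ll × Ll:
Offspring genotypes: 1 LL, 2 Ll, 1 ll
Phenotype counts: 1 long, 2 oval, 1 round
oval: 2 out of 4 → fraction 1/2
Expected count = 1/2 × 140 = 70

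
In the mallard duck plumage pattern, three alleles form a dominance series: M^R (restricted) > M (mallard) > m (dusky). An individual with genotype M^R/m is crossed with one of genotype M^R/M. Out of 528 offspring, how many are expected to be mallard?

Cross: M^R/m × M^R/M
Allele dominance: M^R > M > m
Offspring genotypes: 1 M^R/M^R, 1 M^R/M, 1 M^R/m, 1 M/m
Phenotype counts: 3 restricted, 1 mallard
mallard: 1 out of 4 → fraction 1/4
Expected count = 1/4 × 528 = 132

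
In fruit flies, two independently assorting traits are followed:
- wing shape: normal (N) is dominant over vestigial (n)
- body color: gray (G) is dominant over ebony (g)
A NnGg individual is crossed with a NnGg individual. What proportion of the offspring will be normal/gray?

Dihybrid cross NnGg × NnGg — consider each gene separately:
wing shape: Nn × Nn → 1 NN, 2 Nn, 1 nn → 3 N_ : 1 nn (out of 4)
body color: Gg × Gg → 1 GG, 2 Gg, 1 gg → 3 G_ : 1 gg (out of 4)
Combine (counts out of 4 × 4 = 16): normal/gray (N_G_) = 3×3 = 9; normal/ebony (N_gg) = 3×1 = 3; vestigial/gray (nnG_) = 1×3 = 3; vestigial/ebony (nngg) = 1×1 = 1
Phenotype counts (out of 16): 9 normal/gray, 3 normal/ebony, 3 vestigial/gray, 1 vestigial/ebony
normal/gray: 9 out of 16
Probability: 9/16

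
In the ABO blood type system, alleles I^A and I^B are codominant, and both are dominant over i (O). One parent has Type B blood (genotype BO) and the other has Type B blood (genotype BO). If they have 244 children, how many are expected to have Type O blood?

Cross: BO × BO
Possible offspring genotypes: 1 BB, 2 BO, 1 OO
Blood type counts: 3 Type B, 1 Type O
Probability of Type O: 1/4
Expected count = 1/4 × 244 = 61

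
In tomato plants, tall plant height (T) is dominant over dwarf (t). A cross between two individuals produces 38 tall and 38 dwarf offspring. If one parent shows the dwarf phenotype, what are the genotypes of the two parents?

Observed offspring: 38 tall, 38 dwarf
The observed ratio simplifies to 1:1. One parent shows dwarf, so its genotype must be tt. A 1:1 offspring split requires the other parent to be heterozygous (Tt).
Parent genotypes: tt × Tt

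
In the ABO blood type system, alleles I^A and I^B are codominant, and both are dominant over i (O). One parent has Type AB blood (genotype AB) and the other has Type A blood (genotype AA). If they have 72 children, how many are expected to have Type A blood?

Cross: AB × AA
Possible offspring genotypes: 2 AA, 2 AB
Blood type counts: 2 Type A, 2 Type AB
Probability of Type A: 2/4 = 1/2
Expected count = 1/2 × 72 = 36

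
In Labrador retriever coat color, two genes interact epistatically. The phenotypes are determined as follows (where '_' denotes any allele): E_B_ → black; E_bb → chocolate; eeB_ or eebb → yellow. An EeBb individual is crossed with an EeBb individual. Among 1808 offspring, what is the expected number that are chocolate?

Cross: EeBb × EeBb — consider each gene separately:
E gene: Ee × Ee → 1 EE, 2 Ee, 1 ee → 3 E_ : 1 ee (out of 4)
B gene: Bb × Bb → 1 BB, 2 Bb, 1 bb → 3 B_ : 1 bb (out of 4)
Genotype classes (out of 4 × 4 = 16): E_B_ = 3×3 = 9; E_bb = 3×1 = 3; eeB_ = 1×3 = 3; eebb = 1×1 = 1
Apply the phenotype rules: E_B_ (9) → black; E_bb (3) → chocolate; eeB_ (3) + eebb (1) → yellow
Phenotype counts (out of 16): 9 black, 3 chocolate, 4 yellow
chocolate: 3 out of 16 → fraction 3/16
Expected count = 3/16 × 1808 = 339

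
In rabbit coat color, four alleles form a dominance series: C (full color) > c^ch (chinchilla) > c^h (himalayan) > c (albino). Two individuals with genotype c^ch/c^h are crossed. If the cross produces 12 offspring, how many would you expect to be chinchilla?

Cross: c^ch/c^h × c^ch/c^h
Allele dominance: C > c^ch > c^h > c
Offspring genotypes: 1 c^ch/c^ch, 2 c^ch/c^h, 1 c^h/c^h
Phenotype counts: 3 chinchilla, 1 himalayan
chinchilla: 3 out of 4 → fraction 3/4
Expected count = 3/4 × 12 = 9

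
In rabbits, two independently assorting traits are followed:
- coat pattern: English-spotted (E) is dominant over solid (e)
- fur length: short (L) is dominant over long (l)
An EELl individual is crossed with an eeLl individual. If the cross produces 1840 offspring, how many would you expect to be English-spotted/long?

Dihybrid cross EELl × eeLl — consider each gene separately:
coat pattern: EE × ee → 4 Ee → 4 E_ (out of 4)
fur length: Ll × Ll → 1 LL, 2 Ll, 1 ll → 3 L_ : 1 ll (out of 4)
Combine (counts out of 4 × 4 = 16): English-spotted/short (E_L_) = 4×3 = 12; English-spotted/long (E_ll) = 4×1 = 4
Phenotype counts (out of 16): 12 English-spotted/short, 4 English-spotted/long
English-spotted/long: 4 out of 16 → fraction 1/4
Expected count = 1/4 × 1840 = 460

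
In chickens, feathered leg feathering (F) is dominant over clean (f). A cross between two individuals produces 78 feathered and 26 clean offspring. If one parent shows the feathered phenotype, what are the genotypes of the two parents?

Observed offspring: 78 feathered, 26 clean
The observed ratio simplifies to 3:1. Clean (ff) offspring appear, so each parent must contribute one f allele. The parent stated to show feathered carries F, so it is Ff. The other parent is then either Ff or ff: Ff × ff would give a 1:1 split, whereas Ff × Ff gives 3:1 — matching the data. So both parents are heterozygous (Ff × Ff).
Parent genotypes: Ff × Ff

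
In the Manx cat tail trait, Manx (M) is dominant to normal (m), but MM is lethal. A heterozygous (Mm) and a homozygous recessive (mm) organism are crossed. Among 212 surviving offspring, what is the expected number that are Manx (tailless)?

Cross: Mm × mm
Punnett square offspring (before lethality): 2 Mm, 2 mm
No MM offspring are produced in this cross.
Manx (tailless): 2 out of 4 → fraction 1/2
Expected count = 1/2 × 212 = 106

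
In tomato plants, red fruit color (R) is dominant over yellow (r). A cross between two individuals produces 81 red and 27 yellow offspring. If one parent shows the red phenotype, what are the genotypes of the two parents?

Observed offspring: 81 red, 27 yellow
The observed ratio simplifies to 3:1. Yellow (rr) offspring appear, so each parent must contribute one r allele. The parent stated to show red carries R, so it is Rr. The other parent is then either Rr or rr: Rr × rr would give a 1:1 split, whereas Rr × Rr gives 3:1 — matching the data. So both parents are heterozygous (Rr × Rr).
Parent genotypes: Rr × Rr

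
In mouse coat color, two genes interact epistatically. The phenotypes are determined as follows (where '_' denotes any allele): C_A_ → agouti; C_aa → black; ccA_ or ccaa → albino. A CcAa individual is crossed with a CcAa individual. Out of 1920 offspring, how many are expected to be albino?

Cross: CcAa × CcAa — consider each gene separately:
C gene: Cc × Cc → 1 CC, 2 Cc, 1 cc → 3 C_ : 1 cc (out of 4)
A gene: Aa × Aa → 1 AA, 2 Aa, 1 aa → 3 A_ : 1 aa (out of 4)
Genotype classes (out of 4 × 4 = 16): C_A_ = 3×3 = 9; C_aa = 3×1 = 3; ccA_ = 1×3 = 3; ccaa = 1×1 = 1
Apply the phenotype rules: C_A_ (9) → agouti; C_aa (3) → black; ccA_ (3) + ccaa (1) → albino
Phenotype counts (out of 16): 9 agouti, 3 black, 4 albino
albino: 4 out of 16 → fraction 1/4
Expected count = 1/4 × 1920 = 480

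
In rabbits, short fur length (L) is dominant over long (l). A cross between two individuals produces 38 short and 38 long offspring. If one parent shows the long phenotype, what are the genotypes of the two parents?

Observed offspring: 38 short, 38 long
The observed ratio simplifies to 1:1. One parent shows long, so its genotype must be ll. A 1:1 offspring split requires the other parent to be heterozygous (Ll).
Parent genotypes: ll × Ll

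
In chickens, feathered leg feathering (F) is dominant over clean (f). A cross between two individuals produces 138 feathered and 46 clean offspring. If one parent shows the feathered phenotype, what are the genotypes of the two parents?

Observed offspring: 138 feathered, 46 clean
The observed ratio simplifies to 3:1. Clean (ff) offspring appear, so each parent must contribute one f allele. The parent stated to show feathered carries F, so it is Ff. The other parent is then either Ff or ff: Ff × ff would give a 1:1 split, whereas Ff × Ff gives 3:1 — matching the data. So both parents are heterozygous (Ff × Ff).
Parent genotypes: Ff × Ff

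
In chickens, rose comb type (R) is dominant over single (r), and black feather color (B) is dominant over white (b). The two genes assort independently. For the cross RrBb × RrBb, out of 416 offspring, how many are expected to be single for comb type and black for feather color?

Dihybrid cross RrBb × RrBb — consider each gene separately:
comb type: Rr × Rr → 1 RR, 2 Rr, 1 rr → 3 R_ : 1 rr (out of 4)
feather color: Bb × Bb → 1 BB, 2 Bb, 1 bb → 3 B_ : 1 bb (out of 4)
Looking for: single (rr) and black (B_)
P(single) = 1/4, P(black) = 3/4
P(both) = 1/4 × 3/4 = 3/16
Expected count = 3/16 × 416 = 78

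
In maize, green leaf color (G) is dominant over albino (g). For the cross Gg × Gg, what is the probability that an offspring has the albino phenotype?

Punnett square for Gg × Gg:
Offspring genotypes: 1 GG, 2 Gg, 1 gg
Total offspring: 4
Count with target: 1
Probability: 1/4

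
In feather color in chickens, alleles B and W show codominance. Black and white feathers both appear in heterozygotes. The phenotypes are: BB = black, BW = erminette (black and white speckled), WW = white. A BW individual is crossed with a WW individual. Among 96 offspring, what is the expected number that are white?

Punnett square for BW × WW:
Offspring genotypes: 2 BW, 2 WW
Phenotype counts: 2 erminette (black and white speckled), 2 white
white: 2 out of 4 → fraction 1/2
Expected count = 1/2 × 96 = 48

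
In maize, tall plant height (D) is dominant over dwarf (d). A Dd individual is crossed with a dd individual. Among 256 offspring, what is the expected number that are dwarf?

Punnett square for Dd × dd:
Offspring genotypes: 2 Dd, 2 dd
tall: 2, dwarf: 2
dwarf: 2 out of 4 → fraction 1/2
Expected count = 1/2 × 256 = 128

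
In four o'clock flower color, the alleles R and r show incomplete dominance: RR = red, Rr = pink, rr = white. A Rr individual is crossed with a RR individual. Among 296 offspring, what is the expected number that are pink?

Punnett square for Rr × RR:
Offspring genotypes: 2 RR, 2 Rr
Phenotype counts: 2 red, 2 pink
pink: 2 out of 4 → fraction 1/2
Expected count = 1/2 × 296 = 148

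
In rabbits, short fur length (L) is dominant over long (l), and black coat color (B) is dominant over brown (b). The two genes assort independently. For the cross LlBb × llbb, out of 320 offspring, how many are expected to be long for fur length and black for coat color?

Dihybrid cross LlBb × llbb — consider each gene separately:
fur length: Ll × ll → 2 Ll, 2 ll → 2 L_ : 2 ll (out of 4)
coat color: Bb × bb → 2 Bb, 2 bb → 2 B_ : 2 bb (out of 4)
Looking for: long (ll) and black (B_)
P(long) = 2/4, P(black) = 2/4
P(both) = 2/4 × 2/4 = 4/16 = 1/4
Expected count = 1/4 × 320 = 80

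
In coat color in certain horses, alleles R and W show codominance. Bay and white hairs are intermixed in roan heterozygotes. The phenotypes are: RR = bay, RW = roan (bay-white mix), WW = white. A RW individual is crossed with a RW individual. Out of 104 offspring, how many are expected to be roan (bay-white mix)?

Punnett square for RW × RW:
Offspring genotypes: 1 RR, 2 RW, 1 WW
Phenotype counts: 1 bay, 2 roan (bay-white mix), 1 white
roan (bay-white mix): 2 out of 4 → fraction 1/2
Expected count = 1/2 × 104 = 52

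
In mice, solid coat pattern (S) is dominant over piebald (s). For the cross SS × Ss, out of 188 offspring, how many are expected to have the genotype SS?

Punnett square for SS × Ss:
Offspring genotypes: 2 SS, 2 Ss
Total offspring: 4
Count with target: 2
Probability: 2/4 = 1/2
Expected count = 1/2 × 188 = 94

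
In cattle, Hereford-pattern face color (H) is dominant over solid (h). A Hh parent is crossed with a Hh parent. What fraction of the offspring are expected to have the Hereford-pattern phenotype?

Punnett square for Hh × Hh:
Offspring genotypes: 1 HH, 2 Hh, 1 hh
Total offspring: 4
Count with target: 3
Probability: 3/4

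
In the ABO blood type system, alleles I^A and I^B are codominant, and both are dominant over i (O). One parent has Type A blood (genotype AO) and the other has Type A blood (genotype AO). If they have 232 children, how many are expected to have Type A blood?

Cross: AO × AO
Possible offspring genotypes: 1 AA, 2 AO, 1 OO
Blood type counts: 3 Type A, 1 Type O
Probability of Type A: 3/4
Expected count = 3/4 × 232 = 174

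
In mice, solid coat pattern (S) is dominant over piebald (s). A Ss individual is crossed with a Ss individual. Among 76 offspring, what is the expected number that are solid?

Punnett square for Ss × Ss:
Offspring genotypes: 1 SS, 2 Ss, 1 ss
solid: 3, piebald: 1
solid: 3 out of 4 → fraction 3/4
Expected count = 3/4 × 76 = 57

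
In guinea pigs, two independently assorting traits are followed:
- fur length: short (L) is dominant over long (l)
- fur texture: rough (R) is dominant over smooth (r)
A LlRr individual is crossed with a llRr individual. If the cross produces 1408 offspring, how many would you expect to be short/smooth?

Dihybrid cross LlRr × llRr — consider each gene separately:
fur length: Ll × ll → 2 Ll, 2 ll → 2 L_ : 2 ll (out of 4)
fur texture: Rr × Rr → 1 RR, 2 Rr, 1 rr → 3 R_ : 1 rr (out of 4)
Combine (counts out of 4 × 4 = 16): short/rough (L_R_) = 2×3 = 6; short/smooth (L_rr) = 2×1 = 2; long/rough (llR_) = 2×3 = 6; long/smooth (llrr) = 2×1 = 2
Phenotype counts (out of 16): 6 short/rough, 2 short/smooth, 6 long/rough, 2 long/smooth
short/smooth: 2 out of 16 → fraction 1/8
Expected count = 1/8 × 1408 = 176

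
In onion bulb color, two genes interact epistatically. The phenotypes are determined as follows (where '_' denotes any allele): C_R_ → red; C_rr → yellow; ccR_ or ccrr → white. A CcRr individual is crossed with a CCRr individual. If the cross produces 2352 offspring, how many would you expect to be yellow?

Cross: CcRr × CCRr — consider each gene separately:
C gene: Cc × CC → 2 CC, 2 Cc → 4 C_ (out of 4)
R gene: Rr × Rr → 1 RR, 2 Rr, 1 rr → 3 R_ : 1 rr (out of 4)
Genotype classes (out of 4 × 4 = 16): C_R_ = 4×3 = 12; C_rr = 4×1 = 4
Apply the phenotype rules: C_R_ (12) → red; C_rr (4) → yellow
Phenotype counts (out of 16): 12 red, 4 yellow
yellow: 4 out of 16 → fraction 1/4
Expected count = 1/4 × 2352 = 588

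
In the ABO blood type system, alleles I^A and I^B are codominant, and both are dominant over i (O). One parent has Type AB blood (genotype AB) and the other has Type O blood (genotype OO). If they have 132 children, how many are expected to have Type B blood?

Cross: AB × OO
Possible offspring genotypes: 2 AO, 2 BO
Blood type counts: 2 Type A, 2 Type B
Probability of Type B: 2/4 = 1/2
Expected count = 1/2 × 132 = 66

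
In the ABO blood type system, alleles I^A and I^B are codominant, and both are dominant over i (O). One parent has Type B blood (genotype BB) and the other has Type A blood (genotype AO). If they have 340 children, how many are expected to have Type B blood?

Cross: BB × AO
Possible offspring genotypes: 2 AB, 2 BO
Blood type counts: 2 Type AB, 2 Type B
Probability of Type B: 2/4 = 1/2
Expected count = 1/2 × 340 = 170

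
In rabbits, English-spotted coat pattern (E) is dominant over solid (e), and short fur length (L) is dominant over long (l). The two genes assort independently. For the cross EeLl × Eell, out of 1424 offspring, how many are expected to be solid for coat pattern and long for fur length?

Dihybrid cross EeLl × Eell — consider each gene separately:
coat pattern: Ee × Ee → 1 EE, 2 Ee, 1 ee → 3 E_ : 1 ee (out of 4)
fur length: Ll × ll → 2 Ll, 2 ll → 2 L_ : 2 ll (out of 4)
Looking for: solid (ee) and long (ll)
P(solid) = 1/4, P(long) = 2/4
P(both) = 1/4 × 2/4 = 2/16 = 1/8
Expected count = 1/8 × 1424 = 178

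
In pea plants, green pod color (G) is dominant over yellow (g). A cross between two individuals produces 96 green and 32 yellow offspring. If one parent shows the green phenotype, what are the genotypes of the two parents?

Observed offspring: 96 green, 32 yellow
The observed ratio simplifies to 3:1. Yellow (gg) offspring appear, so each parent must contribute one g allele. The parent stated to show green carries G, so it is Gg. The other parent is then either Gg or gg: Gg × gg would give a 1:1 split, whereas Gg × Gg gives 3:1 — matching the data. So both parents are heterozygous (Gg × Gg).
Parent genotypes: Gg × Gg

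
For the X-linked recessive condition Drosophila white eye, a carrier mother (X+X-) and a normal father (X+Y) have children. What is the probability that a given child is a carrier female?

Cross: X+X- × X+Y
Offspring: 1 X+X+, 1 X+Y, 1 X+X-, 1 X-Y
Probability of a carrier female: 1/4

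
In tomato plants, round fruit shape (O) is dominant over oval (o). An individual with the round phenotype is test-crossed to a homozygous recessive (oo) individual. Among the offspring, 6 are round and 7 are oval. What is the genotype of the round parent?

Test cross: ? × oo
Offspring: 6 round, 7 oval — approximately 1:1.
A 1:1 ratio in a test cross indicates the unknown parent is heterozygous (Oo).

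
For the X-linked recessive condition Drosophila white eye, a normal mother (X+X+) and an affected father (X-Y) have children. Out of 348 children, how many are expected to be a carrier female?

Cross: X+X+ × X-Y
Offspring: 2 X+X-, 2 X+Y
Probability of a carrier female: 2/4 = 1/2
Expected count = 1/2 × 348 = 174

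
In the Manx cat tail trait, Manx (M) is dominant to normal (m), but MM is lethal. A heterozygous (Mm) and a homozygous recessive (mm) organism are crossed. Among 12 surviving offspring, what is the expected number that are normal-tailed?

Cross: Mm × mm
Punnett square offspring (before lethality): 2 Mm, 2 mm
No MM offspring are produced in this cross.
normal-tailed: 2 out of 4 → fraction 1/2
Expected count = 1/2 × 12 = 6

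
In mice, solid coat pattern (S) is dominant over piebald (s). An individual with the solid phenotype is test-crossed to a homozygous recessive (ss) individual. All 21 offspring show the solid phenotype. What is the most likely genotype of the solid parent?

Test cross: ? × ss
All offspring are solid.
If the unknown parent were heterozygous (Ss), about half of 21 offspring would be piebald; none are. The unknown parent is most likely homozygous dominant (SS).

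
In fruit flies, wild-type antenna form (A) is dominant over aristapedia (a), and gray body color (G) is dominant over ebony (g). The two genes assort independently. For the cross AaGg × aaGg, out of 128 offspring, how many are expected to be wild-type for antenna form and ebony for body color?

Dihybrid cross AaGg × aaGg — consider each gene separately:
antenna form: Aa × aa → 2 Aa, 2 aa → 2 A_ : 2 aa (out of 4)
body color: Gg × Gg → 1 GG, 2 Gg, 1 gg → 3 G_ : 1 gg (out of 4)
Looking for: wild-type (A_) and ebony (gg)
P(wild-type) = 2/4, P(ebony) = 1/4
P(both) = 2/4 × 1/4 = 2/16 = 1/8
Expected count = 1/8 × 128 = 16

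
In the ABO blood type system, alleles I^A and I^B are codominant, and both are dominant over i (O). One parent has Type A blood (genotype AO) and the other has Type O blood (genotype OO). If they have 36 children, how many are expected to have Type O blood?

Cross: AO × OO
Possible offspring genotypes: 2 AO, 2 OO
Blood type counts: 2 Type A, 2 Type O
Probability of Type O: 2/4 = 1/2
Expected count = 1/2 × 36 = 18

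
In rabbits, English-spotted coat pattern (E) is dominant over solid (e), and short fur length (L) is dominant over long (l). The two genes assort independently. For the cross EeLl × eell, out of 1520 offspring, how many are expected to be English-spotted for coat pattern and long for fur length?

Dihybrid cross EeLl × eell — consider each gene separately:
coat pattern: Ee × ee → 2 Ee, 2 ee → 2 E_ : 2 ee (out of 4)
fur length: Ll × ll → 2 Ll, 2 ll → 2 L_ : 2 ll (out of 4)
Looking for: English-spotted (E_) and long (ll)
P(English-spotted) = 2/4, P(long) = 2/4
P(both) = 2/4 × 2/4 = 4/16 = 1/4
Expected count = 1/4 × 1520 = 380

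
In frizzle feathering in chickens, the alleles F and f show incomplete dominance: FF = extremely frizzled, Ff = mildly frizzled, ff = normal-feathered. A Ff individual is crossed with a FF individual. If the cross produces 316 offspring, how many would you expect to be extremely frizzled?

Punnett square for Ff × FF:
Offspring genotypes: 2 FF, 2 Ff
Phenotype counts: 2 extremely frizzled, 2 mildly frizzled
extremely frizzled: 2 out of 4 → fraction 1/2
Expected count = 1/2 × 316 = 158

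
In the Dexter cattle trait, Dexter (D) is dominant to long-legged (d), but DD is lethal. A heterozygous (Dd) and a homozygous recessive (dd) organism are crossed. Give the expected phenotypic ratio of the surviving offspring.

Cross: Dd × dd
Punnett square offspring (before lethality): 2 Dd, 2 dd
No DD offspring are produced in this cross.
Ratio: 1 Dexter (short-legged) : 1 long-legged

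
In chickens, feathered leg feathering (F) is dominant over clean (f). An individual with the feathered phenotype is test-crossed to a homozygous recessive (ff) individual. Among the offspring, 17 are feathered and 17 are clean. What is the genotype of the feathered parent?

Test cross: ? × ff
Offspring: 17 feathered, 17 clean — approximately 1:1.
A 1:1 ratio in a test cross indicates the unknown parent is heterozygous (Ff).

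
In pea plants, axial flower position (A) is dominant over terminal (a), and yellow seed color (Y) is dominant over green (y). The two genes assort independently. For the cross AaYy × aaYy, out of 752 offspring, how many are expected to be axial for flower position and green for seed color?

Dihybrid cross AaYy × aaYy — consider each gene separately:
flower position: Aa × aa → 2 Aa, 2 aa → 2 A_ : 2 aa (out of 4)
seed color: Yy × Yy → 1 YY, 2 Yy, 1 yy → 3 Y_ : 1 yy (out of 4)
Looking for: axial (A_) and green (yy)
P(axial) = 2/4, P(green) = 1/4
P(both) = 2/4 × 1/4 = 2/16 = 1/8
Expected count = 1/8 × 752 = 94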